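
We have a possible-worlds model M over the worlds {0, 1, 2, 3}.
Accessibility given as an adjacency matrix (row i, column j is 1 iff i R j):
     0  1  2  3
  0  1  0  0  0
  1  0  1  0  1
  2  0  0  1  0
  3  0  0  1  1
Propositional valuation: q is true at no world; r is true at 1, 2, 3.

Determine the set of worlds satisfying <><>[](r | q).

Let φ = <><>[](r | q). Evaluate φ at each world:
  0 (successors {0}): φ is false.
  1 (successors {1, 3}): φ is true.
  2 (successors {2}): φ is true.
  3 (successors {2, 3}): φ is true.
For instance, at 1:
  At 1: <><>[](r | q) requires <>[](r | q) at some successor in {1, 3}.
    <>[](r | q) holds at 1, so <><>[](r | q) is true at 1.
      At 1: <>[](r | q) requires [](r | q) at some successor in {1, 3}.
        [](r | q) holds at 1, so <>[](r | q) is true at 1.
Satisfying worlds: {1, 2, 3}

1, 2, 3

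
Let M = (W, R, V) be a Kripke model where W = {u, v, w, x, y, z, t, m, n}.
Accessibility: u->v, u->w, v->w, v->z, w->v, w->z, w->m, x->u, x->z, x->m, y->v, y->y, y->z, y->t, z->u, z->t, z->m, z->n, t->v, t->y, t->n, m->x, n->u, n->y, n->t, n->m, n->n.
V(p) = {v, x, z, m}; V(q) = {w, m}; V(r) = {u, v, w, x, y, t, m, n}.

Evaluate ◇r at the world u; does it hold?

At u: ◇r requires r at some successor in {v, w}.
  r holds at v, so ◇r is true at u.

Yes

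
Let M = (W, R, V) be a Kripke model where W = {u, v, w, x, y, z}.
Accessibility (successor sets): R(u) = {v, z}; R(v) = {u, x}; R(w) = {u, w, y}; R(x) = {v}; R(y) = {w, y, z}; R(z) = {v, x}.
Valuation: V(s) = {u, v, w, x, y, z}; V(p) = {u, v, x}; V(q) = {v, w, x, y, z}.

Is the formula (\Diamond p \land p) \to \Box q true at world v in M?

No

Recall that \Box ψ holds at a world iff ψ holds at every accessible world, and \Diamond ψ holds iff ψ holds at some accessible world.
At v: \Diamond p \land p is true, \Box q is false, so (\Diamond p \land p) \to \Box q is false.
  At v: \Diamond p is true, p is true, so \Diamond p \land p is true.
    At v: \Diamond p requires p at some successor in {u, x}.
      p holds at u, so \Diamond p is true at v.
  At v: \Box q requires q at every successor {u, x}.
    q fails at u, so \Box q is false at v.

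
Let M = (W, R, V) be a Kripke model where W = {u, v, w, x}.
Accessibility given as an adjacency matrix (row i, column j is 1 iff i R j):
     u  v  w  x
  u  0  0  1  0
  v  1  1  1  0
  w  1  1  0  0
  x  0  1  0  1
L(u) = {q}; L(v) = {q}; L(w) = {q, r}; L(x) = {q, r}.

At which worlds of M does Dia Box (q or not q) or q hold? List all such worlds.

u, v, w, x

Let φ = Dia Box (q or not q) or q. Evaluate φ at each world:
  u (successors {w}): φ is true.
  v (successors {u, v, w}): φ is true.
  w (successors {u, v}): φ is true.
  x (successors {v, x}): φ is true.
For instance, at u:
  At u: Dia Box (q or not q) is true, q is true, so Dia Box (q or not q) or q is true.
    At u: Dia Box (q or not q) requires Box (q or not q) at some successor in {w}.
      Box (q or not q) holds at w, so Dia Box (q or not q) is true at u.
Satisfying worlds: {u, v, w, x}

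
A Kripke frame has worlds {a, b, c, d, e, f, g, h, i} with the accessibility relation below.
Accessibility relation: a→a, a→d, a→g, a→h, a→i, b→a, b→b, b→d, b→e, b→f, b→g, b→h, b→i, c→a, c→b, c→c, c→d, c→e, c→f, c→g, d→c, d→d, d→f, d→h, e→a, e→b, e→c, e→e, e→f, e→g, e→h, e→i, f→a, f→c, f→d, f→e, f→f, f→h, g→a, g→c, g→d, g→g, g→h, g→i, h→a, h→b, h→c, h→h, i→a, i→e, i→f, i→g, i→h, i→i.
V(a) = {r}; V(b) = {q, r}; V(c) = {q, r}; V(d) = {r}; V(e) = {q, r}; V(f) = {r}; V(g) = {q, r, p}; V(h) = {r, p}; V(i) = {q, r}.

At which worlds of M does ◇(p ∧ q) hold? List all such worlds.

Let φ = ◇(p ∧ q). Evaluate φ at each world:
  a (successors {a, d, g, h, i}): φ is true.
  b (successors {a, b, d, e, f, g, h, i}): φ is true.
  c (successors {a, b, c, d, e, f, g}): φ is true.
  d (successors {c, d, f, h}): φ is false.
  e (successors {a, b, c, e, f, g, h, i}): φ is true.
  f (successors {a, c, d, e, f, h}): φ is false.
  g (successors {a, c, d, g, h, i}): φ is true.
  h (successors {a, b, c, h}): φ is false.
  i (successors {a, e, f, g, h, i}): φ is true.
For instance, at e:
  At e: ◇(p ∧ q) requires p ∧ q at some successor in {a, b, c, e, f, g, h, i}.
    p ∧ q holds at g, so ◇(p ∧ q) is true at e.
Satisfying worlds: {a, b, c, e, g, i}

a, b, c, e, g, i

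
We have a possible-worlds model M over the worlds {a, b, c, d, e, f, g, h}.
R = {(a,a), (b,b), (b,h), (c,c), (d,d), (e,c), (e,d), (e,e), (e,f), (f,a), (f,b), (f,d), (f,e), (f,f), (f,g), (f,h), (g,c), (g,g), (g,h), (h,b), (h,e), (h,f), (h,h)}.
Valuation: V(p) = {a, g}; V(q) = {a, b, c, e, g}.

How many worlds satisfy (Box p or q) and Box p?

1

Let φ = (Box p or q) and Box p. Evaluate φ at each world:
  a (successors {a}): φ is true.
  b (successors {b, h}): φ is false.
  c (successors {c}): φ is false.
  d (successors {d}): φ is false.
  e (successors {c, d, e, f}): φ is false.
  f (successors {a, b, d, e, f, g, h}): φ is false.
  g (successors {c, g, h}): φ is false.
  h (successors {b, e, f, h}): φ is false.
For instance, at h:
  At h: Box p or q is false, Box p is false, so (Box p or q) and Box p is false.
    At h: Box p is false, q is false, so Box p or q is false.
      At h: Box p requires p at every successor {b, e, f, h}.
        p fails at b, so Box p is false at h.
    At h: Box p requires p at every successor {b, e, f, h}.
      p fails at b, so Box p is false at h.
Satisfying worlds: {a}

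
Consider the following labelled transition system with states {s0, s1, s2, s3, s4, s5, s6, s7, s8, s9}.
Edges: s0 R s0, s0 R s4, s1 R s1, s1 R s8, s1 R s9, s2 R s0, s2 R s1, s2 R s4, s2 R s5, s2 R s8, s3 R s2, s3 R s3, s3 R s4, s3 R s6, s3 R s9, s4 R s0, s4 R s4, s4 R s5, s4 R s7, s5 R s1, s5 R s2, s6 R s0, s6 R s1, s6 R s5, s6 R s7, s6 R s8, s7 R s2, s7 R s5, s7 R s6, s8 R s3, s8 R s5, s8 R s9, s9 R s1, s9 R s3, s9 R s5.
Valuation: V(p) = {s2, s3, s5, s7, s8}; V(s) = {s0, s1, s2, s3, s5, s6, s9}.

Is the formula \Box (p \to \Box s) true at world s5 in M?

No

At s5: \Box (p \to \Box s) requires p \to \Box s at every successor {s1, s2}.
  p \to \Box s fails at s2, so \Box (p \to \Box s) is false at s5.
    At s2: p is true, \Box s is false, so p \to \Box s is false.
      At s2: \Box s requires s at every successor {s0, s1, s4, s5, s8}.
        s fails at s4, so \Box s is false at s2.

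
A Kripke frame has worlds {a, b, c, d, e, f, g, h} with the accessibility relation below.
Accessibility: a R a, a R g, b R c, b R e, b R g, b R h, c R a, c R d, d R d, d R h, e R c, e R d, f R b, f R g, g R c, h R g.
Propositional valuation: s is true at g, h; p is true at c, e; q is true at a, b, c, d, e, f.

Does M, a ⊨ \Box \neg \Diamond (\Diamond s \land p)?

At a: \Box \neg \Diamond (\Diamond s \land p) requires \neg \Diamond (\Diamond s \land p) at every successor {a, g}.
    At a: \Diamond (\Diamond s \land p) is false, so \neg \Diamond (\Diamond s \land p) is true.
      At a: \Diamond (\Diamond s \land p) requires \Diamond s \land p at some successor in {a, g}.
        At a: \Diamond s \land p is false.
        At g: \Diamond s \land p is false.
      So \Diamond (\Diamond s \land p) is false at a.
    At g: \Diamond (\Diamond s \land p) is false, so \neg \Diamond (\Diamond s \land p) is true.
      At g: \Diamond (\Diamond s \land p) requires \Diamond s \land p at some successor in {c}.
        At c: \Diamond s \land p is false.
      So \Diamond (\Diamond s \land p) is false at g.
So \Box \neg \Diamond (\Diamond s \land p) is true at a.

Yes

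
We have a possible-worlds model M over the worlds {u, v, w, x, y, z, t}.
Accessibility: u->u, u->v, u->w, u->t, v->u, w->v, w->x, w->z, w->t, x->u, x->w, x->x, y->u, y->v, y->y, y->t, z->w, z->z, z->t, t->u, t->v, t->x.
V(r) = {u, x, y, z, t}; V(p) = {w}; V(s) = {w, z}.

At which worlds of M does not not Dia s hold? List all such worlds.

Let φ = not not Dia s. Evaluate φ at each world:
  u (successors {u, v, w, t}): φ is true.
  v (successors {u}): φ is false.
  w (successors {v, x, z, t}): φ is true.
  x (successors {u, w, x}): φ is true.
  y (successors {u, v, y, t}): φ is false.
  z (successors {w, z, t}): φ is true.
  t (successors {u, v, x}): φ is false.
For instance, at v:
  At v: not Dia s is true, so not not Dia s is false.
    At v: Dia s is false, so not Dia s is true.
      At v: Dia s requires s at some successor in {u}.
        At u: s is false.
      So Dia s is false at v.
Satisfying worlds: {u, w, x, z}

u, w, x, z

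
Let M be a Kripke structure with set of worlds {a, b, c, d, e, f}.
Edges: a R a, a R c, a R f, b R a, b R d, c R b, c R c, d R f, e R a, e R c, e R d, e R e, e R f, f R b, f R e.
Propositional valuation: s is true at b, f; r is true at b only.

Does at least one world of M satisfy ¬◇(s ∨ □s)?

Let φ = ¬◇(s ∨ □s). Evaluate φ at each world:
  a (successors {a, c, f}): φ is false.
  b (successors {a, d}): φ is false.
  c (successors {b, c}): φ is false.
  d (successors {f}): φ is false.
  e (successors {a, c, d, e, f}): φ is false.
  f (successors {b, e}): φ is false.
For instance, at d:
  At d: ◇(s ∨ □s) is true, so ¬◇(s ∨ □s) is false.
    At d: ◇(s ∨ □s) requires s ∨ □s at some successor in {f}.
      s ∨ □s holds at f, so ◇(s ∨ □s) is true at d.

No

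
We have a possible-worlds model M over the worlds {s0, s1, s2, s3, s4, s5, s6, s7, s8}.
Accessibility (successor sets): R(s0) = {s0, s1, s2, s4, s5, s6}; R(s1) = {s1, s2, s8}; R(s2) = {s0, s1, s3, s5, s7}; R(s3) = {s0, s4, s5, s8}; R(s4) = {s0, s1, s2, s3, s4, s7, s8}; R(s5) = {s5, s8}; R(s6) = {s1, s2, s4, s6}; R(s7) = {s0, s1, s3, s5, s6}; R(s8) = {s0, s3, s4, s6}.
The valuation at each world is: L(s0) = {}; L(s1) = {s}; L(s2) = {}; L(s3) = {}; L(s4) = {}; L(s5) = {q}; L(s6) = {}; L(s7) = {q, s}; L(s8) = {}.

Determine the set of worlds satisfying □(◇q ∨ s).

Let φ = □(◇q ∨ s). Evaluate φ at each world:
  s0 (successors {s0, s1, s2, s4, s5, s6}): φ is false.
  s1 (successors {s1, s2, s8}): φ is false.
  s2 (successors {s0, s1, s3, s5, s7}): φ is true.
  s3 (successors {s0, s4, s5, s8}): φ is false.
  s4 (successors {s0, s1, s2, s3, s4, s7, s8}): φ is false.
  s5 (successors {s5, s8}): φ is false.
  s6 (successors {s1, s2, s4, s6}): φ is false.
  s7 (successors {s0, s1, s3, s5, s6}): φ is false.
  s8 (successors {s0, s3, s4, s6}): φ is false.
For instance, at s6:
  At s6: □(◇q ∨ s) requires ◇q ∨ s at every successor {s1, s2, s4, s6}.
    ◇q ∨ s fails at s6, so □(◇q ∨ s) is false at s6.
      At s6: ◇q is false, s is false, so ◇q ∨ s is false.
Satisfying worlds: {s2}

s2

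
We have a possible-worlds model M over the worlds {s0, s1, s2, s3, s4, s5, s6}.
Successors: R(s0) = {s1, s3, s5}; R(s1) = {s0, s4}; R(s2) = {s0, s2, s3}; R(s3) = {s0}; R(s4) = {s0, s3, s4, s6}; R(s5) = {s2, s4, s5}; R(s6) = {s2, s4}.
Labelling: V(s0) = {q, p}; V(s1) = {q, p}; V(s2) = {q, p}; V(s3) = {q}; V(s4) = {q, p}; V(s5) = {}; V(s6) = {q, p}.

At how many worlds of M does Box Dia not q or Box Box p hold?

1

Let φ = Box Dia not q or Box Box p. Evaluate φ at each world:
  s0 (successors {s1, s3, s5}): φ is false.
  s1 (successors {s0, s4}): φ is false.
  s2 (successors {s0, s2, s3}): φ is false.
  s3 (successors {s0}): φ is true.
  s4 (successors {s0, s3, s4, s6}): φ is false.
  s5 (successors {s2, s4, s5}): φ is false.
  s6 (successors {s2, s4}): φ is false.
For instance, at s1:
  At s1: Box Dia not q is false, Box Box p is false, so Box Dia not q or Box Box p is false.
    At s1: Box Dia not q requires Dia not q at every successor {s0, s4}.
      Dia not q fails at s4, so Box Dia not q is false at s1.
    At s1: Box Box p requires Box p at every successor {s0, s4}.
      Box p fails at s0, so Box Box p is false at s1.
Satisfying worlds: {s3}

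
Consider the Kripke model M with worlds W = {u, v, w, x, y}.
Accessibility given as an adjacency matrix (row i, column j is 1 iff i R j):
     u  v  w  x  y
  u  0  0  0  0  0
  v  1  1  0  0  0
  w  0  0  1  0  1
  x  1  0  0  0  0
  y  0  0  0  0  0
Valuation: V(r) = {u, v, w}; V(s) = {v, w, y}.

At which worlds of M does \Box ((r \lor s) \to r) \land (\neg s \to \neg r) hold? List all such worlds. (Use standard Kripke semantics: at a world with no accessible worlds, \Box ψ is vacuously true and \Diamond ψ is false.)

v, x, y

Let φ = \Box ((r \lor s) \to r) \land (\neg s \to \neg r). Evaluate φ at each world:
  u (successors ∅): φ is false.
  v (successors {u, v}): φ is true.
  w (successors {w, y}): φ is false.
  x (successors {u}): φ is true.
  y (successors ∅): φ is true.
For instance, at x:
  At x: \Box ((r \lor s) \to r) is true, \neg s \to \neg r is true, so \Box ((r \lor s) \to r) \land (\neg s \to \neg r) is true.
    At x: \Box ((r \lor s) \to r) requires (r \lor s) \to r at every successor {u}.
      At u: (r \lor s) \to r is true.
    So \Box ((r \lor s) \to r) is true at x.
Satisfying worlds: {v, x, y}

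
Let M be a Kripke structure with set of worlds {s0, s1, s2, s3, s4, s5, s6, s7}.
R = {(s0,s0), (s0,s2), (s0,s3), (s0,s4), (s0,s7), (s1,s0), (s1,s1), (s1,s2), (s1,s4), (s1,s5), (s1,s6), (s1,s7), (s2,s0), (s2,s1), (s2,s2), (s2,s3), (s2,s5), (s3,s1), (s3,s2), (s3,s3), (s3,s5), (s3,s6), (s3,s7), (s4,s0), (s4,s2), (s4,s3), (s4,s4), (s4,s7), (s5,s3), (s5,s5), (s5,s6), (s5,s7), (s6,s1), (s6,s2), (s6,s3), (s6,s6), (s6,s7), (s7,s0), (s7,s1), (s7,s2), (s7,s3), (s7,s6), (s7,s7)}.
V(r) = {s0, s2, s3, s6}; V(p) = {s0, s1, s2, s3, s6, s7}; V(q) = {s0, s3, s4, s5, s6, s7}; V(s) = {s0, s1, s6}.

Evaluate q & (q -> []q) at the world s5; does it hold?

Yes

At s5: q is true, q -> []q is true, so q & (q -> []q) is true.
  At s5: q is true, []q is true, so q -> []q is true.
    At s5: []q requires q at every successor {s3, s5, s6, s7}.
      At s3: q is true.
      At s5: q is true.
      At s6: q is true.
      At s7: q is true.
    So []q is true at s5.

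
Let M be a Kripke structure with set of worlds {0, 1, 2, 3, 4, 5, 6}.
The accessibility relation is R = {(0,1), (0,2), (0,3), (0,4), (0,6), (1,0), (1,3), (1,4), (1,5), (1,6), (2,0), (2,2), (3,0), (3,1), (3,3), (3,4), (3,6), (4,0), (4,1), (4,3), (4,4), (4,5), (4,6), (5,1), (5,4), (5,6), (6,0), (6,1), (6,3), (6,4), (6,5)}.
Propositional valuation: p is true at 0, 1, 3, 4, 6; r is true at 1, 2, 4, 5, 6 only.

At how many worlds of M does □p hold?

2

Recall that □ψ holds at a world iff ψ holds at every accessible world, and ◇ψ holds iff ψ holds at some accessible world.
Let φ = □p. Evaluate φ at each world:
  0 (successors {1, 2, 3, 4, 6}): φ is false.
  1 (successors {0, 3, 4, 5, 6}): φ is false.
  2 (successors {0, 2}): φ is false.
  3 (successors {0, 1, 3, 4, 6}): φ is true.
  4 (successors {0, 1, 3, 4, 5, 6}): φ is false.
  5 (successors {1, 4, 6}): φ is true.
  6 (successors {0, 1, 3, 4, 5}): φ is false.
For instance, at 0:
  At 0: □p requires p at every successor {1, 2, 3, 4, 6}.
    p fails at 2, so □p is false at 0.
Satisfying worlds: {3, 5}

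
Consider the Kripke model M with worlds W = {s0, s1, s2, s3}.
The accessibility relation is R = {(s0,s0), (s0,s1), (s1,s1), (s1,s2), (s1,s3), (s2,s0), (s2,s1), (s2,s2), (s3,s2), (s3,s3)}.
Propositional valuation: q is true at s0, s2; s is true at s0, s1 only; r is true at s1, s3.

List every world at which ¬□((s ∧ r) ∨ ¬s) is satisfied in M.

Let φ = ¬□((s ∧ r) ∨ ¬s). Evaluate φ at each world:
  s0 (successors {s0, s1}): φ is true.
  s1 (successors {s1, s2, s3}): φ is false.
  s2 (successors {s0, s1, s2}): φ is true.
  s3 (successors {s2, s3}): φ is false.
For instance, at s2:
  At s2: □((s ∧ r) ∨ ¬s) is false, so ¬□((s ∧ r) ∨ ¬s) is true.
    At s2: □((s ∧ r) ∨ ¬s) requires (s ∧ r) ∨ ¬s at every successor {s0, s1, s2}.
      (s ∧ r) ∨ ¬s fails at s0, so □((s ∧ r) ∨ ¬s) is false at s2.
Satisfying worlds: {s0, s2}

s0, s2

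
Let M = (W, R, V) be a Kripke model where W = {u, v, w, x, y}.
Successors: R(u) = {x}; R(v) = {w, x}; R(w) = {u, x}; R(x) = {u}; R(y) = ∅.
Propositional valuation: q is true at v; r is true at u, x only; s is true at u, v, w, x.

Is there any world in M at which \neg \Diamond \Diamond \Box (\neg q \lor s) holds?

Recall that \Box ψ holds at a world iff ψ holds at every accessible world, and \Diamond ψ holds iff ψ holds at some accessible world.
Let φ = \neg \Diamond \Diamond \Box (\neg q \lor s). Evaluate φ at each world:
  u (successors {x}): φ is false.
  v (successors {w, x}): φ is false.
  w (successors {u, x}): φ is false.
  x (successors {u}): φ is false.
  y (successors ∅): φ is true.
Detail at y (witness):
  At y: \Diamond \Diamond \Box (\neg q \lor s) is false, so \neg \Diamond \Diamond \Box (\neg q \lor s) is true.
    At y: no accessible worlds, so \Diamond \Diamond \Box (\neg q \lor s) is false.

Yes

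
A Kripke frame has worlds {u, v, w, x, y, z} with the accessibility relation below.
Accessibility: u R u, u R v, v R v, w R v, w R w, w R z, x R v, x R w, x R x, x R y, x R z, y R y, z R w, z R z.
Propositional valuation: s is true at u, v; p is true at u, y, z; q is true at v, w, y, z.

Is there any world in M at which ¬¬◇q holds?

Yes

Recall that ◇ψ holds at a world iff ψ holds at some accessible world.
Let φ = ¬¬◇q. Evaluate φ at each world:
  u (successors {u, v}): φ is true.
  v (successors {v}): φ is true.
  w (successors {v, w, z}): φ is true.
  x (successors {v, w, x, y, z}): φ is true.
  y (successors {y}): φ is true.
  z (successors {w, z}): φ is true.
Detail at u (witness):
  At u: ¬◇q is false, so ¬¬◇q is true.
    At u: ◇q is true, so ¬◇q is false.
      At u: ◇q requires q at some successor in {u, v}.
        q holds at v, so ◇q is true at u.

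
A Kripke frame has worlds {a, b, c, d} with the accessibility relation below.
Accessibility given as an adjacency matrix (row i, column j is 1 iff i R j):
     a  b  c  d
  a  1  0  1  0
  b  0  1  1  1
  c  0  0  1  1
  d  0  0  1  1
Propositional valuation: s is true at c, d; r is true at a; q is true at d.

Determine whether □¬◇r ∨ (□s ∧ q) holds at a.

No

At a: □¬◇r is false, □s ∧ q is false, so □¬◇r ∨ (□s ∧ q) is false.
  At a: □¬◇r requires ¬◇r at every successor {a, c}.
    ¬◇r fails at a, so □¬◇r is false at a.
      At a: ◇r is true, so ¬◇r is false.
  At a: □s is false, q is false, so □s ∧ q is false.
    At a: □s requires s at every successor {a, c}.
      s fails at a, so □s is false at a.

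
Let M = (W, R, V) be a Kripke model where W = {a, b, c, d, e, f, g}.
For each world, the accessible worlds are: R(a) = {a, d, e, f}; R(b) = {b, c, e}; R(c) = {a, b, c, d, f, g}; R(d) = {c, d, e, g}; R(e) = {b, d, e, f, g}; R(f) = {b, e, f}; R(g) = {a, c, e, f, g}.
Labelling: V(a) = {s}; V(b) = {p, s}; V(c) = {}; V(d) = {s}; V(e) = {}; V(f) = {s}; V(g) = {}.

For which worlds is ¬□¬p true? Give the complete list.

Recall that □ψ holds at a world iff ψ holds at every accessible world, and ◇ψ holds iff ψ holds at some accessible world.
Let φ = ¬□¬p. Evaluate φ at each world:
  a (successors {a, d, e, f}): φ is false.
  b (successors {b, c, e}): φ is true.
  c (successors {a, b, c, d, f, g}): φ is true.
  d (successors {c, d, e, g}): φ is false.
  e (successors {b, d, e, f, g}): φ is true.
  f (successors {b, e, f}): φ is true.
  g (successors {a, c, e, f, g}): φ is false.
For instance, at c:
  At c: □¬p is false, so ¬□¬p is true.
    At c: □¬p requires ¬p at every successor {a, b, c, d, f, g}.
      ¬p fails at b, so □¬p is false at c.
Satisfying worlds: {b, c, e, f}

b, c, e, f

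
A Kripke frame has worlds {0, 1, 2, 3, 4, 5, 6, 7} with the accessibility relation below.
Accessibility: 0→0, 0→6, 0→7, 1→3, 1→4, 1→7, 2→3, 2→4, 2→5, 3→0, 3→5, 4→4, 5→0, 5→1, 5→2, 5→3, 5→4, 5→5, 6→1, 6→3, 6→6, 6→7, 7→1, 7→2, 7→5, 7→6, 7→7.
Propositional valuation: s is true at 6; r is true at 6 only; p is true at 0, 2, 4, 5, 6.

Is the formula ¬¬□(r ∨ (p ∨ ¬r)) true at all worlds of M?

Yes

Let φ = ¬¬□(r ∨ (p ∨ ¬r)). Evaluate φ at each world:
  0 (successors {0, 6, 7}): φ is true.
  1 (successors {3, 4, 7}): φ is true.
  2 (successors {3, 4, 5}): φ is true.
  3 (successors {0, 5}): φ is true.
  4 (successors {4}): φ is true.
  5 (successors {0, 1, 2, 3, 4, 5}): φ is true.
  6 (successors {1, 3, 6, 7}): φ is true.
  7 (successors {1, 2, 5, 6, 7}): φ is true.
For instance, at 5:
  At 5: ¬□(r ∨ (p ∨ ¬r)) is false, so ¬¬□(r ∨ (p ∨ ¬r)) is true.
    At 5: □(r ∨ (p ∨ ¬r)) is true, so ¬□(r ∨ (p ∨ ¬r)) is false.
      At 5: □(r ∨ (p ∨ ¬r)) requires r ∨ (p ∨ ¬r) at every successor {0, 1, 2, 3, 4, 5}.
        At 0: r ∨ (p ∨ ¬r) is true.
        At 1: r ∨ (p ∨ ¬r) is true.
        At 2: r ∨ (p ∨ ¬r) is true.
        At 3: r ∨ (p ∨ ¬r) is true.
        At 4: r ∨ (p ∨ ¬r) is true.
        At 5: r ∨ (p ∨ ¬r) is true.
      So □(r ∨ (p ∨ ¬r)) is true at 5.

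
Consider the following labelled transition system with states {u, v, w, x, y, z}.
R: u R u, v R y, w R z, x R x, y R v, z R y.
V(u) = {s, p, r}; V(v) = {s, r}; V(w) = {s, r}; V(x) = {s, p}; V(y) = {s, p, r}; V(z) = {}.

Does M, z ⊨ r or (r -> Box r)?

Yes

At z: r is false, r -> Box r is true, so r or (r -> Box r) is true.
  At z: r is false, Box r is true, so r -> Box r is true.
    At z: Box r requires r at every successor {y}.
      At y: r is true.
    So Box r is true at z.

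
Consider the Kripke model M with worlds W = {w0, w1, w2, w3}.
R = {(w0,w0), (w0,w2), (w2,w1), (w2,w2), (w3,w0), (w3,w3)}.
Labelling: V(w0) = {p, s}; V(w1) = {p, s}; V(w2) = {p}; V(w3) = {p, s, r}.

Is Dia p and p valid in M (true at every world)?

Recall that Dia ψ holds at a world iff ψ holds at some accessible world.
Let φ = Dia p and p. Evaluate φ at each world:
  w0 (successors {w0, w2}): φ is true.
  w1 (successors ∅): φ is false.
  w2 (successors {w1, w2}): φ is true.
  w3 (successors {w0, w3}): φ is true.
Detail at w1 (counterexample):
  At w1: Dia p is false, p is true, so Dia p and p is false.
    At w1: no accessible worlds, so Dia p is false.

No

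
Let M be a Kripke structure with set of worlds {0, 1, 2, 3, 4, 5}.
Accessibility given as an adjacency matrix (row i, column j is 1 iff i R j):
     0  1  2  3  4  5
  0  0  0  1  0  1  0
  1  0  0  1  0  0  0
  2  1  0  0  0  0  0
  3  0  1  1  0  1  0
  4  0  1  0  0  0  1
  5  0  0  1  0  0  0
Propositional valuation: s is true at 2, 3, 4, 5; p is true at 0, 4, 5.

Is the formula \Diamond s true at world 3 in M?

Recall that \Diamond ψ holds at a world iff ψ holds at some accessible world.
At 3: \Diamond s requires s at some successor in {1, 2, 4}.
  s holds at 2, so \Diamond s is true at 3.

Yes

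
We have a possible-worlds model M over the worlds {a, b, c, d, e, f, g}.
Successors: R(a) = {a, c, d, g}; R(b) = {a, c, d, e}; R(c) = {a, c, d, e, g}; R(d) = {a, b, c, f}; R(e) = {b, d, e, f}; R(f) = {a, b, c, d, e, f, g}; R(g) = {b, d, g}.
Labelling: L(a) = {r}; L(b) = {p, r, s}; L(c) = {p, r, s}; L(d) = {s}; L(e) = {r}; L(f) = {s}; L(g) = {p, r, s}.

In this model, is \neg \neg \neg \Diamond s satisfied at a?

No

At a: \neg \neg \Diamond s is true, so \neg \neg \neg \Diamond s is false.
  At a: \neg \Diamond s is false, so \neg \neg \Diamond s is true.
    At a: \Diamond s is true, so \neg \Diamond s is false.
      At a: \Diamond s requires s at some successor in {a, c, d, g}.
        s holds at c, so \Diamond s is true at a.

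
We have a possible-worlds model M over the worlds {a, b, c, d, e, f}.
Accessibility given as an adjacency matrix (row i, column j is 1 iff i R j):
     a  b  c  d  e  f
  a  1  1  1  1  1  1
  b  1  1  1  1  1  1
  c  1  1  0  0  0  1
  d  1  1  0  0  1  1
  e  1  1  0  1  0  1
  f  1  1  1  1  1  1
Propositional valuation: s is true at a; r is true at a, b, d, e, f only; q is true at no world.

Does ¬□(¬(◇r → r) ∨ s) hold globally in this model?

Recall that □ψ holds at a world iff ψ holds at every accessible world, and ◇ψ holds iff ψ holds at some accessible world.
Let φ = ¬□(¬(◇r → r) ∨ s). Evaluate φ at each world:
  a (successors {a, b, c, d, e, f}): φ is true.
  b (successors {a, b, c, d, e, f}): φ is true.
  c (successors {a, b, f}): φ is true.
  d (successors {a, b, e, f}): φ is true.
  e (successors {a, b, d, f}): φ is true.
  f (successors {a, b, c, d, e, f}): φ is true.
For instance, at a:
  At a: □(¬(◇r → r) ∨ s) is false, so ¬□(¬(◇r → r) ∨ s) is true.
    At a: □(¬(◇r → r) ∨ s) requires ¬(◇r → r) ∨ s at every successor {a, b, c, d, e, f}.
      ¬(◇r → r) ∨ s fails at b, so □(¬(◇r → r) ∨ s) is false at a.

Yes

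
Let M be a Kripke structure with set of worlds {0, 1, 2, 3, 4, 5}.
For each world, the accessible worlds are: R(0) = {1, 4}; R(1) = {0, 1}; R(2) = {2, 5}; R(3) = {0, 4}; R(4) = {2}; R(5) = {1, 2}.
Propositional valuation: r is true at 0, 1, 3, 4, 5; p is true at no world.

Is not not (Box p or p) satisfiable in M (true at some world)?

Recall that Box ψ holds at a world iff ψ holds at every accessible world, and Dia ψ holds iff ψ holds at some accessible world.
Let φ = not not (Box p or p). Evaluate φ at each world:
  0 (successors {1, 4}): φ is false.
  1 (successors {0, 1}): φ is false.
  2 (successors {2, 5}): φ is false.
  3 (successors {0, 4}): φ is false.
  4 (successors {2}): φ is false.
  5 (successors {1, 2}): φ is false.
For instance, at 1:
  At 1: not (Box p or p) is true, so not not (Box p or p) is false.
    At 1: Box p or p is false, so not (Box p or p) is true.
      At 1: Box p is false, p is false, so Box p or p is false.

No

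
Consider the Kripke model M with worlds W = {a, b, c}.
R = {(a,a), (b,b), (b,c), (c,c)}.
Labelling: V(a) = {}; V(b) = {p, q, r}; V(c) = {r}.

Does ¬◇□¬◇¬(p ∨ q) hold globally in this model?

Recall that □ψ holds at a world iff ψ holds at every accessible world, and ◇ψ holds iff ψ holds at some accessible world.
Let φ = ¬◇□¬◇¬(p ∨ q). Evaluate φ at each world:
  a (successors {a}): φ is true.
  b (successors {b, c}): φ is true.
  c (successors {c}): φ is true.
For instance, at c:
  At c: ◇□¬◇¬(p ∨ q) is false, so ¬◇□¬◇¬(p ∨ q) is true.
    At c: ◇□¬◇¬(p ∨ q) requires □¬◇¬(p ∨ q) at some successor in {c}.
      At c: □¬◇¬(p ∨ q) is false.
    So ◇□¬◇¬(p ∨ q) is false at c.

Yes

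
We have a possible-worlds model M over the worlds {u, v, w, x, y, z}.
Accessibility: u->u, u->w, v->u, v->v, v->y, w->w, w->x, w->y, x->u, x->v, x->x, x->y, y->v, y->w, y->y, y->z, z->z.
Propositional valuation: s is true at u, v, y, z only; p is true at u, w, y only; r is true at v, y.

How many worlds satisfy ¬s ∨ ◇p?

Recall that ◇ψ holds at a world iff ψ holds at some accessible world.
Let φ = ¬s ∨ ◇p. Evaluate φ at each world:
  u (successors {u, w}): φ is true.
  v (successors {u, v, y}): φ is true.
  w (successors {w, x, y}): φ is true.
  x (successors {u, v, x, y}): φ is true.
  y (successors {v, w, y, z}): φ is true.
  z (successors {z}): φ is false.
For instance, at x:
  At x: ¬s is true, ◇p is true, so ¬s ∨ ◇p is true.
    At x: ◇p requires p at some successor in {u, v, x, y}.
      p holds at u, so ◇p is true at x.
Satisfying worlds: {u, v, w, x, y}

5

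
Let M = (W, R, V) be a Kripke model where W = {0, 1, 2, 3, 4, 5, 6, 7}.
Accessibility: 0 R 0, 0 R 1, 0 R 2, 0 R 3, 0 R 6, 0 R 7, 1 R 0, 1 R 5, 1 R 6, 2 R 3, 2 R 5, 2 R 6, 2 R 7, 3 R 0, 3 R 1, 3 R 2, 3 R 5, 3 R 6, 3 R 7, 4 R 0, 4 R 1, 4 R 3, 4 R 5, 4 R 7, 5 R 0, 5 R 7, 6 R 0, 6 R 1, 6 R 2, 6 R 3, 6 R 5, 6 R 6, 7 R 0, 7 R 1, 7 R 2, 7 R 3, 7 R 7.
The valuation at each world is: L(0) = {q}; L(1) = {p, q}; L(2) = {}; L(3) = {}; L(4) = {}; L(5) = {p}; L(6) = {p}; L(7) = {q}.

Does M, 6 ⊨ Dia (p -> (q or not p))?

Yes

Recall that Dia ψ holds at a world iff ψ holds at some accessible world.
At 6: Dia (p -> (q or not p)) requires p -> (q or not p) at some successor in {0, 1, 2, 3, 5, 6}.
  p -> (q or not p) holds at 0, so Dia (p -> (q or not p)) is true at 6.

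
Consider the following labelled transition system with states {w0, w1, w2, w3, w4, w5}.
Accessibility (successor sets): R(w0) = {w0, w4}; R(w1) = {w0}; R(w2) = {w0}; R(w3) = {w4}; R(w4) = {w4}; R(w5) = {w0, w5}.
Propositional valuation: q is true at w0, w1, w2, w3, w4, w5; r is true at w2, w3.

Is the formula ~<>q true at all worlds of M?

No

Let φ = ~<>q. Evaluate φ at each world:
  w0 (successors {w0, w4}): φ is false.
  w1 (successors {w0}): φ is false.
  w2 (successors {w0}): φ is false.
  w3 (successors {w4}): φ is false.
  w4 (successors {w4}): φ is false.
  w5 (successors {w0, w5}): φ is false.
Detail at w0 (counterexample):
  At w0: <>q is true, so ~<>q is false.
    At w0: <>q requires q at some successor in {w0, w4}.
      q holds at w0, so <>q is true at w0.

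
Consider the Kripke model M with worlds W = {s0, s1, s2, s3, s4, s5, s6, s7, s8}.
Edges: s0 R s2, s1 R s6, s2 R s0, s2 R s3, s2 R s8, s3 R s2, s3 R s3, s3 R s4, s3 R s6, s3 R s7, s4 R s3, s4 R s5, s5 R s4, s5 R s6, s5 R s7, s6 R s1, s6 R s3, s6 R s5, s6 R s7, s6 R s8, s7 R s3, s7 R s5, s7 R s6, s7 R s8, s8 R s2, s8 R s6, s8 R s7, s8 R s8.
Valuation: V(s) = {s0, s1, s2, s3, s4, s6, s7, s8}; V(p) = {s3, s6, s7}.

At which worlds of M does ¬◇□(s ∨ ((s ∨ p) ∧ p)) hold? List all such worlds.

Let φ = ¬◇□(s ∨ ((s ∨ p) ∧ p)). Evaluate φ at each world:
  s0 (successors {s2}): φ is false.
  s1 (successors {s6}): φ is true.
  s2 (successors {s0, s3, s8}): φ is false.
  s3 (successors {s2, s3, s4, s6, s7}): φ is false.
  s4 (successors {s3, s5}): φ is false.
  s5 (successors {s4, s6, s7}): φ is true.
  s6 (successors {s1, s3, s5, s7, s8}): φ is false.
  s7 (successors {s3, s5, s6, s8}): φ is false.
  s8 (successors {s2, s6, s7, s8}): φ is false.
For instance, at s7:
  At s7: ◇□(s ∨ ((s ∨ p) ∧ p)) is true, so ¬◇□(s ∨ ((s ∨ p) ∧ p)) is false.
    At s7: ◇□(s ∨ ((s ∨ p) ∧ p)) requires □(s ∨ ((s ∨ p) ∧ p)) at some successor in {s3, s5, s6, s8}.
      □(s ∨ ((s ∨ p) ∧ p)) holds at s3, so ◇□(s ∨ ((s ∨ p) ∧ p)) is true at s7.
Satisfying worlds: {s1, s5}

s1, s5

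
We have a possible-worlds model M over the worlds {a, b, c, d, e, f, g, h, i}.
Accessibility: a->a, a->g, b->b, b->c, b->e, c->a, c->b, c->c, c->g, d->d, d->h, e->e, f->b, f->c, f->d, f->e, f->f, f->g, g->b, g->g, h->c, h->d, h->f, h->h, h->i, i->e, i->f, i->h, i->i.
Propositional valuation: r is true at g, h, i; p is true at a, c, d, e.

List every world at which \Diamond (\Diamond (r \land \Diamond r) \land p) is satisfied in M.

a, b, c, d, f, h

Let φ = \Diamond (\Diamond (r \land \Diamond r) \land p). Evaluate φ at each world:
  a (successors {a, g}): φ is true.
  b (successors {b, c, e}): φ is true.
  c (successors {a, b, c, g}): φ is true.
  d (successors {d, h}): φ is true.
  e (successors {e}): φ is false.
  f (successors {b, c, d, e, f, g}): φ is true.
  g (successors {b, g}): φ is false.
  h (successors {c, d, f, h, i}): φ is true.
  i (successors {e, f, h, i}): φ is false.
For instance, at e:
  At e: \Diamond (\Diamond (r \land \Diamond r) \land p) requires \Diamond (r \land \Diamond r) \land p at some successor in {e}.
    At e: \Diamond (r \land \Diamond r) \land p is false.
  So \Diamond (\Diamond (r \land \Diamond r) \land p) is false at e.
Satisfying worlds: {a, b, c, d, f, h}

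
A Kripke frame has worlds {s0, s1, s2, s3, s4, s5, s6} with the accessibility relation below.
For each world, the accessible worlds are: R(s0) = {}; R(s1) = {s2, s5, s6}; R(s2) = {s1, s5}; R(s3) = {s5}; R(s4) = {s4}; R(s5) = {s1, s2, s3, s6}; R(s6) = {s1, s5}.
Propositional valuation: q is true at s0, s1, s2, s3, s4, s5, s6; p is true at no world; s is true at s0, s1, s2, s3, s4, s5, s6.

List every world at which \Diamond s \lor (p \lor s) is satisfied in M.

Let φ = \Diamond s \lor (p \lor s). Evaluate φ at each world:
  s0 (successors ∅): φ is true.
  s1 (successors {s2, s5, s6}): φ is true.
  s2 (successors {s1, s5}): φ is true.
  s3 (successors {s5}): φ is true.
  s4 (successors {s4}): φ is true.
  s5 (successors {s1, s2, s3, s6}): φ is true.
  s6 (successors {s1, s5}): φ is true.
For instance, at s4:
  At s4: \Diamond s is true, p \lor s is true, so \Diamond s \lor (p \lor s) is true.
    At s4: \Diamond s requires s at some successor in {s4}.
      s holds at s4, so \Diamond s is true at s4.
Satisfying worlds: {s0, s1, s2, s3, s4, s5, s6}

s0, s1, s2, s3, s4, s5, s6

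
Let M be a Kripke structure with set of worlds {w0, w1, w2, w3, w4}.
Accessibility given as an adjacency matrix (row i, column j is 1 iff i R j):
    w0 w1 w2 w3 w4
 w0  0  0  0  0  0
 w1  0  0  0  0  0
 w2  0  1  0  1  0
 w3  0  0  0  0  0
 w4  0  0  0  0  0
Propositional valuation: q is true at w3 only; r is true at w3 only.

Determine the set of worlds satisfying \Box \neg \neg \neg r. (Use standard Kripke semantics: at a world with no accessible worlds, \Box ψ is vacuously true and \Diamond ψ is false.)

Recall that \Box ψ holds at a world iff ψ holds at every accessible world, and \Diamond ψ holds iff ψ holds at some accessible world.
Let φ = \Box \neg \neg \neg r. Evaluate φ at each world:
  w0 (successors ∅): φ is true.
  w1 (successors ∅): φ is true.
  w2 (successors {w1, w3}): φ is false.
  w3 (successors ∅): φ is true.
  w4 (successors ∅): φ is true.
For instance, at w2:
  At w2: \Box \neg \neg \neg r requires \neg \neg \neg r at every successor {w1, w3}.
    \neg \neg \neg r fails at w3, so \Box \neg \neg \neg r is false at w2.
Satisfying worlds: {w0, w1, w3, w4}

w0, w1, w3, w4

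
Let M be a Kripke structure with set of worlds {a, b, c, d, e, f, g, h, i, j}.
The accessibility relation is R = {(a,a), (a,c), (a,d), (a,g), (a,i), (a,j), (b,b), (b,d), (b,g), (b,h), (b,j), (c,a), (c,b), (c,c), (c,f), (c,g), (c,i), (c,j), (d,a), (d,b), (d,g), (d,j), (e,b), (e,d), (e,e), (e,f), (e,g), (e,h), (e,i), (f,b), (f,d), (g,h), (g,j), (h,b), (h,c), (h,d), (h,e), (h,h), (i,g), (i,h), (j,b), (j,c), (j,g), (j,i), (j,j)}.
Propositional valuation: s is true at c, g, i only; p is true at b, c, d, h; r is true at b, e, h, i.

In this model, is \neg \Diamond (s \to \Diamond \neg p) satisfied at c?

No

Recall that \Diamond ψ holds at a world iff ψ holds at some accessible world.
At c: \Diamond (s \to \Diamond \neg p) is true, so \neg \Diamond (s \to \Diamond \neg p) is false.
  At c: \Diamond (s \to \Diamond \neg p) requires s \to \Diamond \neg p at some successor in {a, b, c, f, g, i, j}.
    s \to \Diamond \neg p holds at a, so \Diamond (s \to \Diamond \neg p) is true at c.
      At a: s is false, \Diamond \neg p is true, so s \to \Diamond \neg p is true.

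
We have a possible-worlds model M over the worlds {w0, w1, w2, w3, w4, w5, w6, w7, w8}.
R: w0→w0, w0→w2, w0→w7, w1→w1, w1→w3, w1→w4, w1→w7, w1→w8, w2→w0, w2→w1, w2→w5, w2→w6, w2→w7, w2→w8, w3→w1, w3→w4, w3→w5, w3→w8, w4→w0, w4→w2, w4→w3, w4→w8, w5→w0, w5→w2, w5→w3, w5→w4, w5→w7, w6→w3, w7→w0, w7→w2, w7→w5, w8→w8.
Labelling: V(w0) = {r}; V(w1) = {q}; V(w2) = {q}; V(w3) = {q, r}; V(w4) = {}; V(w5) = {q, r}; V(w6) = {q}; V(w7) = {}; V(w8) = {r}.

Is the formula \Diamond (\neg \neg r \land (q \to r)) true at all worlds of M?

Yes

Let φ = \Diamond (\neg \neg r \land (q \to r)). Evaluate φ at each world:
  w0 (successors {w0, w2, w7}): φ is true.
  w1 (successors {w1, w3, w4, w7, w8}): φ is true.
  w2 (successors {w0, w1, w5, w6, w7, w8}): φ is true.
  w3 (successors {w1, w4, w5, w8}): φ is true.
  w4 (successors {w0, w2, w3, w8}): φ is true.
  w5 (successors {w0, w2, w3, w4, w7}): φ is true.
  w6 (successors {w3}): φ is true.
  w7 (successors {w0, w2, w5}): φ is true.
  w8 (successors {w8}): φ is true.
For instance, at w6:
  At w6: \Diamond (\neg \neg r \land (q \to r)) requires \neg \neg r \land (q \to r) at some successor in {w3}.
    \neg \neg r \land (q \to r) holds at w3, so \Diamond (\neg \neg r \land (q \to r)) is true at w6.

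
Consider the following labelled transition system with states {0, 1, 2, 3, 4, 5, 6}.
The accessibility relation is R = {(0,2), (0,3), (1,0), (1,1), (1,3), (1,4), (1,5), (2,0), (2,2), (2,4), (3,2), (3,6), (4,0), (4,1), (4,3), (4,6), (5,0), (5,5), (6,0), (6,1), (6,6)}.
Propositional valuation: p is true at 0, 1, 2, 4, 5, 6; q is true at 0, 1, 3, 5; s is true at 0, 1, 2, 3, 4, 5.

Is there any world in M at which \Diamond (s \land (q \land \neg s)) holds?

Let φ = \Diamond (s \land (q \land \neg s)). Evaluate φ at each world:
  0 (successors {2, 3}): φ is false.
  1 (successors {0, 1, 3, 4, 5}): φ is false.
  2 (successors {0, 2, 4}): φ is false.
  3 (successors {2, 6}): φ is false.
  4 (successors {0, 1, 3, 6}): φ is false.
  5 (successors {0, 5}): φ is false.
  6 (successors {0, 1, 6}): φ is false.
For instance, at 2:
  At 2: \Diamond (s \land (q \land \neg s)) requires s \land (q \land \neg s) at some successor in {0, 2, 4}.
    At 0: s \land (q \land \neg s) is false.
    At 2: s \land (q \land \neg s) is false.
    At 4: s \land (q \land \neg s) is false.
  So \Diamond (s \land (q \land \neg s)) is false at 2.

No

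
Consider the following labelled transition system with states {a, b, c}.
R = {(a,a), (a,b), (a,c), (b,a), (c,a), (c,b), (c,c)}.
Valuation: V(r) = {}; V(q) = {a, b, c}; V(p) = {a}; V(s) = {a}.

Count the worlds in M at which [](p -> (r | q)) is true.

Let φ = [](p -> (r | q)). Evaluate φ at each world:
  a (successors {a, b, c}): φ is true.
  b (successors {a}): φ is true.
  c (successors {a, b, c}): φ is true.
For instance, at b:
  At b: [](p -> (r | q)) requires p -> (r | q) at every successor {a}.
    At a: p -> (r | q) is true.
  So [](p -> (r | q)) is true at b.
Satisfying worlds: {a, b, c}

3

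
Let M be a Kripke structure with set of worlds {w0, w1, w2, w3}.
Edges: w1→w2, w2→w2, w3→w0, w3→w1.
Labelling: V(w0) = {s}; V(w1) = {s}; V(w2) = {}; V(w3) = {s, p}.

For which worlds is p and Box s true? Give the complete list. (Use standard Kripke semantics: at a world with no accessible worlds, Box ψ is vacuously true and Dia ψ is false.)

Let φ = p and Box s. Evaluate φ at each world:
  w0 (successors ∅): φ is false.
  w1 (successors {w2}): φ is false.
  w2 (successors {w2}): φ is false.
  w3 (successors {w0, w1}): φ is true.
For instance, at w1:
  At w1: p is false, Box s is false, so p and Box s is false.
    At w1: Box s requires s at every successor {w2}.
      s fails at w2, so Box s is false at w1.
Satisfying worlds: {w3}

w3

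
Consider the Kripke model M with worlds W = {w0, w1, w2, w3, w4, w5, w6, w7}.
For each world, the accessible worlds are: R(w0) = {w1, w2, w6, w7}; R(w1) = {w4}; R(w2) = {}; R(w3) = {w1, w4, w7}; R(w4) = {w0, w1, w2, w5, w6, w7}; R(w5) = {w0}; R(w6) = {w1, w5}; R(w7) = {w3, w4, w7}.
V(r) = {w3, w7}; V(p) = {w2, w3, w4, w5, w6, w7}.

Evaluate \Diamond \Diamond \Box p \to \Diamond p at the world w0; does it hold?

At w0: \Diamond \Diamond \Box p is true, \Diamond p is true, so \Diamond \Diamond \Box p \to \Diamond p is true.
  At w0: \Diamond \Diamond \Box p requires \Diamond \Box p at some successor in {w1, w2, w6, w7}.
    \Diamond \Box p holds at w6, so \Diamond \Diamond \Box p is true at w0.
      At w6: \Diamond \Box p requires \Box p at some successor in {w1, w5}.
        \Box p holds at w1, so \Diamond \Box p is true at w6.
  At w0: \Diamond p requires p at some successor in {w1, w2, w6, w7}.
    p holds at w2, so \Diamond p is true at w0.

Yes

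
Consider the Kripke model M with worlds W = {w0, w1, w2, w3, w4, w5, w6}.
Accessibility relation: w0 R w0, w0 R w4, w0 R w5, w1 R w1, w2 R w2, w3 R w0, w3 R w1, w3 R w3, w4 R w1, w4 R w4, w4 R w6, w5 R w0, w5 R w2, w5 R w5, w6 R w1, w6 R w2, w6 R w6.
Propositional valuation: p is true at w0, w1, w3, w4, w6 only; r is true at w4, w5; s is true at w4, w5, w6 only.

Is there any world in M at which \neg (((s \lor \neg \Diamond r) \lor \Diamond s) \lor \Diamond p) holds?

Let φ = \neg (((s \lor \neg \Diamond r) \lor \Diamond s) \lor \Diamond p). Evaluate φ at each world:
  w0 (successors {w0, w4, w5}): φ is false.
  w1 (successors {w1}): φ is false.
  w2 (successors {w2}): φ is false.
  w3 (successors {w0, w1, w3}): φ is false.
  w4 (successors {w1, w4, w6}): φ is false.
  w5 (successors {w0, w2, w5}): φ is false.
  w6 (successors {w1, w2, w6}): φ is false.
For instance, at w2:
  At w2: ((s \lor \neg \Diamond r) \lor \Diamond s) \lor \Diamond p is true, so \neg (((s \lor \neg \Diamond r) \lor \Diamond s) \lor \Diamond p) is false.
    At w2: (s \lor \neg \Diamond r) \lor \Diamond s is true, \Diamond p is false, so ((s \lor \neg \Diamond r) \lor \Diamond s) \lor \Diamond p is true.
      At w2: s \lor \neg \Diamond r is true, \Diamond s is false, so (s \lor \neg \Diamond r) \lor \Diamond s is true.
      At w2: \Diamond p requires p at some successor in {w2}.
        At w2: p is false.
      So \Diamond p is false at w2.

No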